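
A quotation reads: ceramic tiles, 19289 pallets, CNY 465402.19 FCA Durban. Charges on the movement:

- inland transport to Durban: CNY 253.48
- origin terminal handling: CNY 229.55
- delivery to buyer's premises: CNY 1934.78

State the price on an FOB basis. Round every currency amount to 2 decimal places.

Not relevant to the conversion: inland to port — on the seller under both FCA and FOB; already in the FCA price and stays in the FOB price. delivery — on the buyer under both terms; not part of either seller's price.
From FCA to FOB, the seller additionally bears: origin terminal.
FOB price = 465402.19 + 229.55 = 465631.74

FOB price: CNY 465631.74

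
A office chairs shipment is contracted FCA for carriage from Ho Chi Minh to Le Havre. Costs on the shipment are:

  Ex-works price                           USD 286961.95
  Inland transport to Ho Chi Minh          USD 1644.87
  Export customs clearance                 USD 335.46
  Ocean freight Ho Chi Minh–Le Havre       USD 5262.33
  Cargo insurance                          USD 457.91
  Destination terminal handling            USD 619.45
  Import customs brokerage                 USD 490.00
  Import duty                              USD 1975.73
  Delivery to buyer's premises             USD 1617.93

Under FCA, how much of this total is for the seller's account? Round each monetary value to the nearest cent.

FCA: the seller delivers export-cleared goods to the carrier; the buyer bears costs from that point.
Seller's account: goods 286961.95 + inland to port 1644.87 + export clearance 335.46 = 288942.28
Buyer's account: freight 5262.33 + insurance 457.91 + destination terminal 619.45 + brokerage 490.00 + duty 1975.73 + delivery 1617.93 = 10423.35

Seller's account: USD 288942.28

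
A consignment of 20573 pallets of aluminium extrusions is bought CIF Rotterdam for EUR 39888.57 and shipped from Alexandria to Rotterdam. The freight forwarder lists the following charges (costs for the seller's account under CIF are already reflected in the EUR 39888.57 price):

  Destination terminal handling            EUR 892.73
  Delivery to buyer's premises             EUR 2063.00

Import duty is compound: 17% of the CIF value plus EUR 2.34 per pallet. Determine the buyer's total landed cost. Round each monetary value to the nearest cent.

CIF: the seller pays costs through ocean freight and marine insurance to the destination port.
The CIF price already equals the CIF value: 39888.57
Ad valorem component: 39888.57 × 17% = 6781.06
Specific component: 20573 × 2.34 = 48140.82
Import duty = 6781.06 + 48140.82 = 54921.88
Buyer bears: destination terminal 892.73 + delivery 2063.00 + duty 54921.88 = 57877.61
Landed cost = invoice 39888.57 + 57877.61 = 97766.18

Total landed cost: EUR 97766.18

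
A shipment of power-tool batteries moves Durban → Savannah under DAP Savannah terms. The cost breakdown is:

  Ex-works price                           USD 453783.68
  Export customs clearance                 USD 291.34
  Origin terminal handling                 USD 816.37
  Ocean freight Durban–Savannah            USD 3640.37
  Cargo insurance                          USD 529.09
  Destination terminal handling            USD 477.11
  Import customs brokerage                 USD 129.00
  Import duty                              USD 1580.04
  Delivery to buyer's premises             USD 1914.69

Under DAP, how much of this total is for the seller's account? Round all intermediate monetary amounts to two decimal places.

DAP: the seller bears all costs to the named destination except import duty and clearance.
Seller's account: goods 453783.68 + export clearance 291.34 + origin terminal 816.37 + freight 3640.37 + insurance 529.09 + destination terminal 477.11 + delivery 1914.69 = 461452.65
Buyer's account: brokerage 129.00 + duty 1580.04 = 1709.04

Seller's account: USD 461452.65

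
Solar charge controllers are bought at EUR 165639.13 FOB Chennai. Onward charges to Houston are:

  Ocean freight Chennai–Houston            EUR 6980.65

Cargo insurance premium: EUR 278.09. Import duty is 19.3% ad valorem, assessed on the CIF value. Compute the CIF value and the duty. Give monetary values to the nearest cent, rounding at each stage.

CIF value: EUR 172897.87; import duty: EUR 33369.29

CIF = FOB price + freight + insurance
CIF = 165639.13 + 6980.65 + 278.09 = 172897.87
Import duty = 172897.87 × 19.3% = 33369.29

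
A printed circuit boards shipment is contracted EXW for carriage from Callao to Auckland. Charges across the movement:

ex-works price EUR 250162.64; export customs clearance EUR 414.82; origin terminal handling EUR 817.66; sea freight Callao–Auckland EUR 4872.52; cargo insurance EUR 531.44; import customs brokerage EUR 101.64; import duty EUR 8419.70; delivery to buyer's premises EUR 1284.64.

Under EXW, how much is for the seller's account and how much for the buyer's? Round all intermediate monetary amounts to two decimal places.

Seller: EUR 250162.64; buyer: EUR 16442.42

EXW: the seller makes goods available at their premises; the buyer bears all onward costs.
Seller's account: goods 250162.64 = 250162.64
Buyer's account: export clearance 414.82 + origin terminal 817.66 + freight 4872.52 + insurance 531.44 + brokerage 101.64 + duty 8419.70 + delivery 1284.64 = 16442.42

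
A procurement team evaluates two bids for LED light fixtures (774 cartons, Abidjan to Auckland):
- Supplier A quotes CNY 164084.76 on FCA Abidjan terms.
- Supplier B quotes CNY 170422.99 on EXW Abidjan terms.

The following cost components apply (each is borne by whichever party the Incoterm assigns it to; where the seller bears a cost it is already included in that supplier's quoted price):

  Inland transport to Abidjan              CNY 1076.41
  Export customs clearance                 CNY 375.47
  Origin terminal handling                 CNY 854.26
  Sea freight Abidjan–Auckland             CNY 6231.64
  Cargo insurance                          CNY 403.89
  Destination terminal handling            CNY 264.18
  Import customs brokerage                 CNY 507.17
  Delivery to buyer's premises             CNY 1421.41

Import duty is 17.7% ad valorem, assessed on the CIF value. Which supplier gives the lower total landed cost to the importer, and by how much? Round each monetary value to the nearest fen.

Supplier A (FCA):
CIF value = FCA price + origin terminal + freight + insurance = 164084.76 + 854.26 + 6231.64 + 403.89 = 171574.55
Import duty = 171574.55 × 17.7% = 30368.70
Buyer bears (A): 854.26 + 6231.64 + 403.89 + 264.18 + 507.17 + 1421.41 = 9682.55
Landed cost (A) = invoice 164084.76 + 9682.55 + duty 30368.70 = 204136.01
Supplier B (EXW):
CIF value = EXW price + inland to port + export clearance + origin terminal + freight + insurance = 170422.99 + 1076.41 + 375.47 + 854.26 + 6231.64 + 403.89 = 179364.66
Import duty = 179364.66 × 17.7% = 31747.54
Buyer bears (B): 1076.41 + 375.47 + 854.26 + 6231.64 + 403.89 + 264.18 + 507.17 + 1421.41 = 11134.43
Landed cost (B) = invoice 170422.99 + 11134.43 + duty 31747.54 = 213304.96
Difference = |204136.01 − 213304.96| = 9168.95

Supplier A is cheaper by CNY 9168.95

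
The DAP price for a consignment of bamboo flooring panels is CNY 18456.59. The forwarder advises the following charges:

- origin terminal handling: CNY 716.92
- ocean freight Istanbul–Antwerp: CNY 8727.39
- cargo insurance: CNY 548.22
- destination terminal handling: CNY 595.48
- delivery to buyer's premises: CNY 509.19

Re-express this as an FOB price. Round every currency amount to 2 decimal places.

FOB price: CNY 8076.31

Not relevant to the conversion: origin terminal — on the seller under both DAP and FOB; already in the DAP price and stays in the FOB price.
From DAP to FOB, the seller no longer bears: freight, insurance, destination terminal, delivery.
FOB price = 18456.59 − 8727.39 − 548.22 − 595.48 − 509.19 = 8076.31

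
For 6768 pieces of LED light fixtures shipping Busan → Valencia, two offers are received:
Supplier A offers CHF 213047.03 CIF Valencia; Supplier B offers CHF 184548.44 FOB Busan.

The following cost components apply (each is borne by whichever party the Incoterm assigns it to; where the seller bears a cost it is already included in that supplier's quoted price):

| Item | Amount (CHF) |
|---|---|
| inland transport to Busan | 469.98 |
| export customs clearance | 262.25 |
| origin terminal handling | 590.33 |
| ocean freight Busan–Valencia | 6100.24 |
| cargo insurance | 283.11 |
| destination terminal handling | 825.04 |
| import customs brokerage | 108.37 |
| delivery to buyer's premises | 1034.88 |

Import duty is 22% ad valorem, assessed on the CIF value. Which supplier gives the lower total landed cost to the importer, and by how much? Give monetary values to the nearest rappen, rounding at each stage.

Supplier A (CIF):
The CIF price already equals the CIF value: 213047.03
Import duty = 213047.03 × 22% = 46870.35
Buyer bears (A): 825.04 + 108.37 + 1034.88 = 1968.29
Landed cost (A) = invoice 213047.03 + 1968.29 + duty 46870.35 = 261885.67
Supplier B (FOB):
CIF value = FOB price + freight + insurance = 184548.44 + 6100.24 + 283.11 = 190931.79
Import duty = 190931.79 × 22% = 42004.99
Buyer bears (B): 6100.24 + 283.11 + 825.04 + 108.37 + 1034.88 = 8351.64
Landed cost (B) = invoice 184548.44 + 8351.64 + duty 42004.99 = 234905.07
Difference = |261885.67 − 234905.07| = 26980.60

Supplier B is cheaper by CHF 26980.60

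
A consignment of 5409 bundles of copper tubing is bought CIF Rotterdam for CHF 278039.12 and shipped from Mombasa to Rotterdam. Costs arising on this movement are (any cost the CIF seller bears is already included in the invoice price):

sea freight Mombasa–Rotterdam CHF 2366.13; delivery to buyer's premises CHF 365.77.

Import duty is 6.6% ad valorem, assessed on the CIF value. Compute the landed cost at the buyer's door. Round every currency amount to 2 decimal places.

CIF: the seller pays costs through ocean freight and marine insurance to the destination port.
Already in the invoice (seller's account under CIF): freight — exclude.
The CIF price already equals the CIF value: 278039.12
Import duty = 278039.12 × 6.6% = 18350.58
Buyer bears: delivery 365.77 + duty 18350.58 = 18716.35
Landed cost = invoice 278039.12 + 18716.35 = 296755.47

Total landed cost: CHF 296755.47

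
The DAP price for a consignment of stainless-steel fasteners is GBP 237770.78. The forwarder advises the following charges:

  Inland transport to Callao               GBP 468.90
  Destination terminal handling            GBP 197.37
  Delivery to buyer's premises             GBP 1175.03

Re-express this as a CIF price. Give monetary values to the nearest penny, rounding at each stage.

Not relevant to the conversion: inland to port — on the seller under both DAP and CIF; already in the DAP price and stays in the CIF price.
From DAP to CIF, the seller no longer bears: destination terminal, delivery.
CIF price = 237770.78 − 197.37 − 1175.03 = 236398.38

CIF price: GBP 236398.38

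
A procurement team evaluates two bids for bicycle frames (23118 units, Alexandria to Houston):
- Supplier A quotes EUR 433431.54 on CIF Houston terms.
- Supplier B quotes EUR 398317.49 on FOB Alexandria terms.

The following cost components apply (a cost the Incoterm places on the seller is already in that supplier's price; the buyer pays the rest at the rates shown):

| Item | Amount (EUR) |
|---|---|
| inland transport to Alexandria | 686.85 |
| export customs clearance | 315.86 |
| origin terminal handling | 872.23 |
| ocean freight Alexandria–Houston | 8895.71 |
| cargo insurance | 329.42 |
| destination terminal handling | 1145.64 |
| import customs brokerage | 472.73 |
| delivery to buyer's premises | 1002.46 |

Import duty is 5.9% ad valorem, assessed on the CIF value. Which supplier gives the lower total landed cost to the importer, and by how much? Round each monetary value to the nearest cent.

Supplier B is cheaper by EUR 27416.37

Supplier A (CIF):
The CIF price already equals the CIF value: 433431.54
Import duty = 433431.54 × 5.9% = 25572.46
Buyer bears (A): 1145.64 + 472.73 + 1002.46 = 2620.83
Landed cost (A) = invoice 433431.54 + 2620.83 + duty 25572.46 = 461624.83
Supplier B (FOB):
CIF value = FOB price + freight + insurance = 398317.49 + 8895.71 + 329.42 = 407542.62
Import duty = 407542.62 × 5.9% = 24045.01
Buyer bears (B): 8895.71 + 329.42 + 1145.64 + 472.73 + 1002.46 = 11845.96
Landed cost (B) = invoice 398317.49 + 11845.96 + duty 24045.01 = 434208.46
Difference = |461624.83 − 434208.46| = 27416.37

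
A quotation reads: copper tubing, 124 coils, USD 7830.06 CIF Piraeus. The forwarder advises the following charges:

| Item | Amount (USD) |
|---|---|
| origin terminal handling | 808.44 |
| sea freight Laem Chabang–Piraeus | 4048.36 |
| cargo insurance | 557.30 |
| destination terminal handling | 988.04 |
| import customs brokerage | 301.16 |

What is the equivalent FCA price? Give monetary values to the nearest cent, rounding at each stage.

Not relevant to the conversion: destination terminal, brokerage — on the buyer under both terms; not part of either seller's price.
From CIF to FCA, the seller no longer bears: origin terminal, freight, insurance.
FCA price = 7830.06 − 808.44 − 4048.36 − 557.30 = 2415.96

FCA price: USD 2415.96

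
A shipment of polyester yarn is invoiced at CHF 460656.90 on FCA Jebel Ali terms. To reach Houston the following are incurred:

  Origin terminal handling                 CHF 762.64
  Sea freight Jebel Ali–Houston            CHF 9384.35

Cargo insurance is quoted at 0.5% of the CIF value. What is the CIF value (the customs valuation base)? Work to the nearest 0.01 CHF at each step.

CIF value: CHF 473169.74

Let C be the CIF value. C = FCA price + pre-shipment costs + freight + 0.5% × C
C − 0.5% × C = 460656.90 + 762.64 + 9384.35
0.995 × C = 470803.89
C = 470803.89 / 0.995 = 473169.74
Insurance premium = 0.5% × 473169.74 = 2365.85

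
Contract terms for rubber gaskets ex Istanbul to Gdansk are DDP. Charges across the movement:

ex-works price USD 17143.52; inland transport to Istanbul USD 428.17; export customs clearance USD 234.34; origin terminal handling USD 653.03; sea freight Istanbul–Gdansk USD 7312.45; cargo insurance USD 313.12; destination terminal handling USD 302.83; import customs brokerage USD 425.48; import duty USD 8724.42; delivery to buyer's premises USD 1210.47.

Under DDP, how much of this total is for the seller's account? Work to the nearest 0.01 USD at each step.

Seller's account: USD 36747.83

DDP: the seller bears all costs including import duty.
Seller's account: goods 17143.52 + inland to port 428.17 + export clearance 234.34 + origin terminal 653.03 + freight 7312.45 + insurance 313.12 + destination terminal 302.83 + brokerage 425.48 + duty 8724.42 + delivery 1210.47 = 36747.83
Buyer's account: 0.00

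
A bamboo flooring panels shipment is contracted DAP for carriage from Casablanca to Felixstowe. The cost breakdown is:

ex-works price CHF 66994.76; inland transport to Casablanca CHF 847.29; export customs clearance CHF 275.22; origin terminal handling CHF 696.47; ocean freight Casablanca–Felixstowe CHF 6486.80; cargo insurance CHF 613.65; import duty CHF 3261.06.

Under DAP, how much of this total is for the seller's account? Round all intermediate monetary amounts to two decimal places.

DAP: the seller bears all costs to the named destination except import duty and clearance.
Seller's account: goods 66994.76 + inland to port 847.29 + export clearance 275.22 + origin terminal 696.47 + freight 6486.80 + insurance 613.65 = 75914.19
Buyer's account: duty 3261.06 = 3261.06

Seller's account: CHF 75914.19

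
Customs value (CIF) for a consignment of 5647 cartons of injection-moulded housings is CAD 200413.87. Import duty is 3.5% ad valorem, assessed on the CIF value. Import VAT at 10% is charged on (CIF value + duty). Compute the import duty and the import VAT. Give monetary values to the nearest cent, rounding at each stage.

Import duty = 200413.87 × 3.5% = 7014.49
VAT base = CIF + duty = 200413.87 + 7014.49 = 207428.36
Import VAT = 207428.36 × 10% = 20742.84

Import duty: CAD 7014.49; import VAT: CAD 20742.84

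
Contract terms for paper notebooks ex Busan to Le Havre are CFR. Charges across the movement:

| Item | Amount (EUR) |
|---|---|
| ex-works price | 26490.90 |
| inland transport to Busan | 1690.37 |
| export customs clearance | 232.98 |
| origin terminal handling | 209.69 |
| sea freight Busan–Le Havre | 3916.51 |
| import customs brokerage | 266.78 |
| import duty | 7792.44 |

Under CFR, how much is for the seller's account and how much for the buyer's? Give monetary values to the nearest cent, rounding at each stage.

CFR: the seller pays costs through ocean freight to the destination port, but not insurance.
Seller's account: goods 26490.90 + inland to port 1690.37 + export clearance 232.98 + origin terminal 209.69 + freight 3916.51 = 32540.45
Buyer's account: brokerage 266.78 + duty 7792.44 = 8059.22

Seller: EUR 32540.45; buyer: EUR 8059.22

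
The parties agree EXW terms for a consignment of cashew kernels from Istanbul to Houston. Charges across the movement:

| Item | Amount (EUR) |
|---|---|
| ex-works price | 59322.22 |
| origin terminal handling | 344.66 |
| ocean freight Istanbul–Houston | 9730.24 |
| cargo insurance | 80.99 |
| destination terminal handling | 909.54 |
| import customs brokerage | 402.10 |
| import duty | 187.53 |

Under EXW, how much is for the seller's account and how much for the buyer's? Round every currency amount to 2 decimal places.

EXW: the seller makes goods available at their premises; the buyer bears all onward costs.
Seller's account: goods 59322.22 = 59322.22
Buyer's account: origin terminal 344.66 + freight 9730.24 + insurance 80.99 + destination terminal 909.54 + brokerage 402.10 + duty 187.53 = 11655.06

Seller: EUR 59322.22; buyer: EUR 11655.06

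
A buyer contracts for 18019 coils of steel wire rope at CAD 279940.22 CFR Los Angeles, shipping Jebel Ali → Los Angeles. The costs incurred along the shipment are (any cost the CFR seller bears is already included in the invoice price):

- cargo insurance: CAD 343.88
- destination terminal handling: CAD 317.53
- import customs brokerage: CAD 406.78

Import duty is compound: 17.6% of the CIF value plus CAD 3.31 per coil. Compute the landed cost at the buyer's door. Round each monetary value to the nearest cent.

CFR: the seller pays costs through ocean freight to the destination port, but not insurance.
CIF value = CFR price + insurance = 279940.22 + 343.88 = 280284.10
Ad valorem component: 280284.10 × 17.6% = 49330.00
Specific component: 18019 × 3.31 = 59642.89
Import duty = 49330.00 + 59642.89 = 108972.89
Buyer bears: insurance 343.88 + destination terminal 317.53 + brokerage 406.78 + duty 108972.89 = 110041.08
Landed cost = invoice 279940.22 + 110041.08 = 389981.30

Total landed cost: CAD 389981.30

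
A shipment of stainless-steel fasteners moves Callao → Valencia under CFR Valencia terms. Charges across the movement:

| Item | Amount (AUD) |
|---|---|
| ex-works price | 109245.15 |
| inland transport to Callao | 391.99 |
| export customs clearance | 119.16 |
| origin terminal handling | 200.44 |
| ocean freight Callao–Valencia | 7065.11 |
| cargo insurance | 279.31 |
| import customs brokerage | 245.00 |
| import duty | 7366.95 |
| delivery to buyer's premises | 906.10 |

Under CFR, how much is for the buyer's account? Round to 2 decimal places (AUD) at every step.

CFR: the seller pays costs through ocean freight to the destination port, but not insurance.
Seller's account: goods 109245.15 + inland to port 391.99 + export clearance 119.16 + origin terminal 200.44 + freight 7065.11 = 117021.85
Buyer's account: insurance 279.31 + brokerage 245.00 + duty 7366.95 + delivery 906.10 = 8797.36

Buyer's account: AUD 8797.36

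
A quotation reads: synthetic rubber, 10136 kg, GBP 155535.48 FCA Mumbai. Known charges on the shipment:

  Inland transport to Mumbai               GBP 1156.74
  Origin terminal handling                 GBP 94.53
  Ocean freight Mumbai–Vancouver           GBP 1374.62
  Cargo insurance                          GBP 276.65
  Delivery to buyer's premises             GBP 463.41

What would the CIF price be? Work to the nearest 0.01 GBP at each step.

CIF price: GBP 157281.28

Not relevant to the conversion: inland to port — on the seller under both FCA and CIF; already in the FCA price and stays in the CIF price. delivery — on the buyer under both terms; not part of either seller's price.
From FCA to CIF, the seller additionally bears: origin terminal, freight, insurance.
CIF price = 155535.48 + 94.53 + 1374.62 + 276.65 = 157281.28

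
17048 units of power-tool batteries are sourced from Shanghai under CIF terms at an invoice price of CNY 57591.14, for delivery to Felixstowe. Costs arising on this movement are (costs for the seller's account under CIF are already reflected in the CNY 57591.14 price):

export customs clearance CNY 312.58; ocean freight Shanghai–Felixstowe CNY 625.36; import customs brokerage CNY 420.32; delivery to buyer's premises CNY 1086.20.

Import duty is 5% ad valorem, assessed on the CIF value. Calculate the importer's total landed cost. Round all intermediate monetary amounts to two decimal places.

CIF: the seller pays costs through ocean freight and marine insurance to the destination port.
Already in the invoice (seller's account under CIF): export clearance, freight — exclude.
The CIF price already equals the CIF value: 57591.14
Import duty = 57591.14 × 5% = 2879.56
Buyer bears: brokerage 420.32 + delivery 1086.20 + duty 2879.56 = 4386.08
Landed cost = invoice 57591.14 + 4386.08 = 61977.22

Total landed cost: CNY 61977.22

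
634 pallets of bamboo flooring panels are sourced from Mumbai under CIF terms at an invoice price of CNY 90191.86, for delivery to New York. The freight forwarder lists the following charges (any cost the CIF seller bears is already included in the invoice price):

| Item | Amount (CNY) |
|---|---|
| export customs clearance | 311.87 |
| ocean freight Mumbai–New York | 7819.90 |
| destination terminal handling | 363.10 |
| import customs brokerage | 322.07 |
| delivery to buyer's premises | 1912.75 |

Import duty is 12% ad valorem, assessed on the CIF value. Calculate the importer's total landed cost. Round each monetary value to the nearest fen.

Total landed cost: CNY 103612.80

CIF: the seller pays costs through ocean freight and marine insurance to the destination port.
Already in the invoice (seller's account under CIF): export clearance, freight — exclude.
The CIF price already equals the CIF value: 90191.86
Import duty = 90191.86 × 12% = 10823.02
Buyer bears: destination terminal 363.10 + brokerage 322.07 + delivery 1912.75 + duty 10823.02 = 13420.94
Landed cost = invoice 90191.86 + 13420.94 = 103612.80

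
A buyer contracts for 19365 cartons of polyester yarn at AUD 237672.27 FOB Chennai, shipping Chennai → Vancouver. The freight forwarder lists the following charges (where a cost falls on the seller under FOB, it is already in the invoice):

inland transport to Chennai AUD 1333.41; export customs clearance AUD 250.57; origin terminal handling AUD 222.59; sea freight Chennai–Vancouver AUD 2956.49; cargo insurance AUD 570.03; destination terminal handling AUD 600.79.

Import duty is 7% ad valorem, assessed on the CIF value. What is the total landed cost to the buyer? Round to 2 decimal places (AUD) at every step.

Total landed cost: AUD 258683.50

FOB: the seller bears costs until goods are on board at the origin port; the buyer bears freight, insurance and all costs thereafter.
Already in the invoice (seller's account under FOB): inland to port, export clearance, origin terminal — exclude.
CIF value = FOB price + freight + insurance = 237672.27 + 2956.49 + 570.03 = 241198.79
Import duty = 241198.79 × 7% = 16883.92
Buyer bears: freight 2956.49 + insurance 570.03 + destination terminal 600.79 + duty 16883.92 = 21011.23
Landed cost = invoice 237672.27 + 21011.23 = 258683.50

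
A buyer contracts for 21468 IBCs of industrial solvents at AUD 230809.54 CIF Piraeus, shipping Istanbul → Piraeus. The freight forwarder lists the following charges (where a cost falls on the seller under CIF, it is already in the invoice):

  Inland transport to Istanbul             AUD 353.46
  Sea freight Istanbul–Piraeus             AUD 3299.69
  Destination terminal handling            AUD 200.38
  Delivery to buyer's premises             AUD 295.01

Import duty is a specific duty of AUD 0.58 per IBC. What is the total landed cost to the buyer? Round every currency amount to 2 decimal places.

Total landed cost: AUD 243756.37

CIF: the seller pays costs through ocean freight and marine insurance to the destination port.
Already in the invoice (seller's account under CIF): inland to port, freight — exclude.
The CIF price already equals the CIF value: 230809.54
Import duty = 21468 × 0.58 = 12451.44
Buyer bears: destination terminal 200.38 + delivery 295.01 + duty 12451.44 = 12946.83
Landed cost = invoice 230809.54 + 12946.83 = 243756.37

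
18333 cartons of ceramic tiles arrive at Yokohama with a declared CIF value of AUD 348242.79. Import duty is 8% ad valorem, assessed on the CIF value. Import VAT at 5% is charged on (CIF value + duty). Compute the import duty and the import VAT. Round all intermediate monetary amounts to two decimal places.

Import duty: AUD 27859.42; import VAT: AUD 18805.11

Import duty = 348242.79 × 8% = 27859.42
VAT base = CIF + duty = 348242.79 + 27859.42 = 376102.21
Import VAT = 376102.21 × 5% = 18805.11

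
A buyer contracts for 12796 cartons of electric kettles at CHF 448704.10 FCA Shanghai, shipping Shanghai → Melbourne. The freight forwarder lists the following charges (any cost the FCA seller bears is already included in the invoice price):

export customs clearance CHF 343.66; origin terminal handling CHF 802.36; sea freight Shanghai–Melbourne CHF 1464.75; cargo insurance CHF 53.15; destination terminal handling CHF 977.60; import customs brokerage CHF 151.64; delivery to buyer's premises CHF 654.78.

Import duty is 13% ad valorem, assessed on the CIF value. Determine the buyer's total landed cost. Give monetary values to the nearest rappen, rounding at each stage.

FCA: the seller delivers export-cleared goods to the carrier; the buyer bears costs from that point.
Already in the invoice (seller's account under FCA): export clearance — exclude.
CIF value = FCA price + origin terminal + freight + insurance = 448704.10 + 802.36 + 1464.75 + 53.15 = 451024.36
Import duty = 451024.36 × 13% = 58633.17
Buyer bears: origin terminal 802.36 + freight 1464.75 + insurance 53.15 + destination terminal 977.60 + brokerage 151.64 + delivery 654.78 + duty 58633.17 = 62737.45
Landed cost = invoice 448704.10 + 62737.45 = 511441.55

Total landed cost: CHF 511441.55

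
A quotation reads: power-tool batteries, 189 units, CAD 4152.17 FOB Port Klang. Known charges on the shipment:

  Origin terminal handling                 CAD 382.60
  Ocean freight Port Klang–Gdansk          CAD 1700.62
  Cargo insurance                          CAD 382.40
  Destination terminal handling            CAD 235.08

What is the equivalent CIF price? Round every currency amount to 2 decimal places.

CIF price: CAD 6235.19

Not relevant to the conversion: origin terminal — on the seller under both FOB and CIF; already in the FOB price and stays in the CIF price. destination terminal — on the buyer under both terms; not part of either seller's price.
From FOB to CIF, the seller additionally bears: freight, insurance.
CIF price = 4152.17 + 1700.62 + 382.40 = 6235.19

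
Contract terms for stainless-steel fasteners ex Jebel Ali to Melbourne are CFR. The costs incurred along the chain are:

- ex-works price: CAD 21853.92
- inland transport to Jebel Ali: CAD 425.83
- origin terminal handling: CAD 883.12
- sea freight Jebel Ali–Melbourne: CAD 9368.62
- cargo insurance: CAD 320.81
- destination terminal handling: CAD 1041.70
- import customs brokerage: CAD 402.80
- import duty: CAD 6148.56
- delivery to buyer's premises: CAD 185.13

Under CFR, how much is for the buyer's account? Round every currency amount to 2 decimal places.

CFR: the seller pays costs through ocean freight to the destination port, but not insurance.
Seller's account: goods 21853.92 + inland to port 425.83 + origin terminal 883.12 + freight 9368.62 = 32531.49
Buyer's account: insurance 320.81 + destination terminal 1041.70 + brokerage 402.80 + duty 6148.56 + delivery 185.13 = 8099.00

Buyer's account: CAD 8099.00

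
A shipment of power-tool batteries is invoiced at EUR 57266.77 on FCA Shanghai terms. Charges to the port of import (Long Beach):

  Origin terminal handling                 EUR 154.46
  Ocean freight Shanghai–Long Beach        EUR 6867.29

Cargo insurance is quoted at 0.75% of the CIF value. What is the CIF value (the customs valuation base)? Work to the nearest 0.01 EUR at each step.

CIF value: EUR 64774.33

Let C be the CIF value. C = FCA price + pre-shipment costs + freight + 0.75% × C
C − 0.75% × C = 57266.77 + 154.46 + 6867.29
0.9925 × C = 64288.52
C = 64288.52 / 0.9925 = 64774.33
Insurance premium = 0.75% × 64774.33 = 485.81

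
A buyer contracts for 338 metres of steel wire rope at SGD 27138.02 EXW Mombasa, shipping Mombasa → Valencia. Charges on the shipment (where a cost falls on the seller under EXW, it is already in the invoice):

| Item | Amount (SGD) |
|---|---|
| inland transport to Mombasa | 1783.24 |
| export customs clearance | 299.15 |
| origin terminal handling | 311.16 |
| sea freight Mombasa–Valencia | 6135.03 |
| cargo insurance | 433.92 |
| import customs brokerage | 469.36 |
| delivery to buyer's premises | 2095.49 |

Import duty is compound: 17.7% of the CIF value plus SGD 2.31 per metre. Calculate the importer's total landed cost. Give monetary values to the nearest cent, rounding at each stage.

Total landed cost: SGD 45835.94

EXW: the seller makes goods available at their premises; the buyer bears all onward costs.
CIF value = EXW price + inland to port + export clearance + origin terminal + freight + insurance = 27138.02 + 1783.24 + 299.15 + 311.16 + 6135.03 + 433.92 = 36100.52
Ad valorem component: 36100.52 × 17.7% = 6389.79
Specific component: 338 × 2.31 = 780.78
Import duty = 6389.79 + 780.78 = 7170.57
Buyer bears: inland to port 1783.24 + export clearance 299.15 + origin terminal 311.16 + freight 6135.03 + insurance 433.92 + brokerage 469.36 + delivery 2095.49 + duty 7170.57 = 18697.92
Landed cost = invoice 27138.02 + 18697.92 = 45835.94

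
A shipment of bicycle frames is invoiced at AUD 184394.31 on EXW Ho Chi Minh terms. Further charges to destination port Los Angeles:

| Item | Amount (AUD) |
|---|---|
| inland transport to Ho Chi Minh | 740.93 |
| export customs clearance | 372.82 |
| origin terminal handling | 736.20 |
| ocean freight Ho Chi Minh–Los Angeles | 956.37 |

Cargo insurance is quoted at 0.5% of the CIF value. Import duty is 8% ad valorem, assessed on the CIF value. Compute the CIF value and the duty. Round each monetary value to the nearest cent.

CIF value: AUD 188141.34; import duty: AUD 15051.31

Let C be the CIF value. C = EXW price + pre-shipment costs + freight + 0.5% × C
C − 0.5% × C = 184394.31 + 740.93 + 372.82 + 736.20 + 956.37
0.995 × C = 187200.63
C = 187200.63 / 0.995 = 188141.34
Insurance premium = 0.5% × 188141.34 = 940.71
Import duty = 188141.34 × 8% = 15051.31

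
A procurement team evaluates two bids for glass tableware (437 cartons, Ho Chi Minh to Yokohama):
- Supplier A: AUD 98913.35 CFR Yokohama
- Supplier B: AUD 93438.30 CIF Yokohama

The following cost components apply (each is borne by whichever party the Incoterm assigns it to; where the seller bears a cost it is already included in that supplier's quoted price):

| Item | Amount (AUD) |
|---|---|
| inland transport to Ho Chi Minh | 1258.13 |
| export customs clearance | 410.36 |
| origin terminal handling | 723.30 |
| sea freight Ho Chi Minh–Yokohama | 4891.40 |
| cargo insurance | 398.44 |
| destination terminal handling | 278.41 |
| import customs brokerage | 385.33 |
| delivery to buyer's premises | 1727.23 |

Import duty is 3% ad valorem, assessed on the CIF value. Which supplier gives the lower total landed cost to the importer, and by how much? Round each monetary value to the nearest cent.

Supplier A (CFR):
CIF value = CFR price + insurance = 98913.35 + 398.44 = 99311.79
Import duty = 99311.79 × 3% = 2979.35
Buyer bears (A): 398.44 + 278.41 + 385.33 + 1727.23 = 2789.41
Landed cost (A) = invoice 98913.35 + 2789.41 + duty 2979.35 = 104682.11
Supplier B (CIF):
The CIF price already equals the CIF value: 93438.30
Import duty = 93438.30 × 3% = 2803.15
Buyer bears (B): 278.41 + 385.33 + 1727.23 = 2390.97
Landed cost (B) = invoice 93438.30 + 2390.97 + duty 2803.15 = 98632.42
Difference = |104682.11 − 98632.42| = 6049.69

Supplier B is cheaper by AUD 6049.69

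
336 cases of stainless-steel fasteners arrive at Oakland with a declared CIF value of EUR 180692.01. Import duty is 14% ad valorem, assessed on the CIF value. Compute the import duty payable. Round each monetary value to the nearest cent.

Import duty: EUR 25296.88

Import duty = 180692.01 × 14% = 25296.88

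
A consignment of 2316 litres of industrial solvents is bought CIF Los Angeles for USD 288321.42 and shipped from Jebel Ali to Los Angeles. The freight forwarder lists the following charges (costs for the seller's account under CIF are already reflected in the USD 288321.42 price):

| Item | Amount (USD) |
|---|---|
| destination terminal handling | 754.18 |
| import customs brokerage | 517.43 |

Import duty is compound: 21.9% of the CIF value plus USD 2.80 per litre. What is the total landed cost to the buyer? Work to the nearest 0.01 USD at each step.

Total landed cost: USD 359220.22

CIF: the seller pays costs through ocean freight and marine insurance to the destination port.
The CIF price already equals the CIF value: 288321.42
Ad valorem component: 288321.42 × 21.9% = 63142.39
Specific component: 2316 × 2.80 = 6484.80
Import duty = 63142.39 + 6484.80 = 69627.19
Buyer bears: destination terminal 754.18 + brokerage 517.43 + duty 69627.19 = 70898.80
Landed cost = invoice 288321.42 + 70898.80 = 359220.22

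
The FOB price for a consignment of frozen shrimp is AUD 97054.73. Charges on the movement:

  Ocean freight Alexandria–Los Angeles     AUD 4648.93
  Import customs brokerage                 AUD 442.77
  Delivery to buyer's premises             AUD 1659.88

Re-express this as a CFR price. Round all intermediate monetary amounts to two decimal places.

CFR price: AUD 101703.66

Not relevant to the conversion: brokerage, delivery — on the buyer under both terms; not part of either seller's price.
From FOB to CFR, the seller additionally bears: freight.
CFR price = 97054.73 + 4648.93 = 101703.66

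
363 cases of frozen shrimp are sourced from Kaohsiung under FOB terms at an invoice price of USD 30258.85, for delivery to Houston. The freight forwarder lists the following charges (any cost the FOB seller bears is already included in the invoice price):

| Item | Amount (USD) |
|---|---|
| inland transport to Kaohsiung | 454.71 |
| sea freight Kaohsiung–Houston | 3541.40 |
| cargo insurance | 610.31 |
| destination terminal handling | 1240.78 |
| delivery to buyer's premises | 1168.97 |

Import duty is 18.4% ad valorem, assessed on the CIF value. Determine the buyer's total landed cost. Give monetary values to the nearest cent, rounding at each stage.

Total landed cost: USD 43151.85

FOB: the seller bears costs until goods are on board at the origin port; the buyer bears freight, insurance and all costs thereafter.
Already in the invoice (seller's account under FOB): inland to port — exclude.
CIF value = FOB price + freight + insurance = 30258.85 + 3541.40 + 610.31 = 34410.56
Import duty = 34410.56 × 18.4% = 6331.54
Buyer bears: freight 3541.40 + insurance 610.31 + destination terminal 1240.78 + delivery 1168.97 + duty 6331.54 = 12893.00
Landed cost = invoice 30258.85 + 12893.00 = 43151.85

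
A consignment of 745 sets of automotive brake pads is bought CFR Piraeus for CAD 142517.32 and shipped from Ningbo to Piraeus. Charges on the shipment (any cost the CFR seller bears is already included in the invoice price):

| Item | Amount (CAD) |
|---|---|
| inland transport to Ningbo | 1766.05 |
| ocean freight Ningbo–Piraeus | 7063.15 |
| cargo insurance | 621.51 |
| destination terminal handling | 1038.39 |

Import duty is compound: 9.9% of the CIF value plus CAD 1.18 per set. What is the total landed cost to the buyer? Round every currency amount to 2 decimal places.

CFR: the seller pays costs through ocean freight to the destination port, but not insurance.
Already in the invoice (seller's account under CFR): inland to port, freight — exclude.
CIF value = CFR price + insurance = 142517.32 + 621.51 = 143138.83
Ad valorem component: 143138.83 × 9.9% = 14170.74
Specific component: 745 × 1.18 = 879.10
Import duty = 14170.74 + 879.10 = 15049.84
Buyer bears: insurance 621.51 + destination terminal 1038.39 + duty 15049.84 = 16709.74
Landed cost = invoice 142517.32 + 16709.74 = 159227.06

Total landed cost: CAD 159227.06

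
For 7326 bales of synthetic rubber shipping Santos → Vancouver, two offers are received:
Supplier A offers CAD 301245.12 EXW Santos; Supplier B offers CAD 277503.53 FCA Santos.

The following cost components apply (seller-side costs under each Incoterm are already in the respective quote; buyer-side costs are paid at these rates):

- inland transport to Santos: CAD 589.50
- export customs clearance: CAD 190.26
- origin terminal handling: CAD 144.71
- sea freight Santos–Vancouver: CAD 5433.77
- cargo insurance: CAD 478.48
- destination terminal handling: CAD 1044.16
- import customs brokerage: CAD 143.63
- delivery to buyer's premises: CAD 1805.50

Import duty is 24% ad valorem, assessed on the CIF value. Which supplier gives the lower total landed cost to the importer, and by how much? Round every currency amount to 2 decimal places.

Supplier A (EXW):
CIF value = EXW price + inland to port + export clearance + origin terminal + freight + insurance = 301245.12 + 589.50 + 190.26 + 144.71 + 5433.77 + 478.48 = 308081.84
Import duty = 308081.84 × 24% = 73939.64
Buyer bears (A): 589.50 + 190.26 + 144.71 + 5433.77 + 478.48 + 1044.16 + 143.63 + 1805.50 = 9830.01
Landed cost (A) = invoice 301245.12 + 9830.01 + duty 73939.64 = 385014.77
Supplier B (FCA):
CIF value = FCA price + origin terminal + freight + insurance = 277503.53 + 144.71 + 5433.77 + 478.48 = 283560.49
Import duty = 283560.49 × 24% = 68054.52
Buyer bears (B): 144.71 + 5433.77 + 478.48 + 1044.16 + 143.63 + 1805.50 = 9050.25
Landed cost (B) = invoice 277503.53 + 9050.25 + duty 68054.52 = 354608.30
Difference = |385014.77 − 354608.30| = 30406.47

Supplier B is cheaper by CAD 30406.47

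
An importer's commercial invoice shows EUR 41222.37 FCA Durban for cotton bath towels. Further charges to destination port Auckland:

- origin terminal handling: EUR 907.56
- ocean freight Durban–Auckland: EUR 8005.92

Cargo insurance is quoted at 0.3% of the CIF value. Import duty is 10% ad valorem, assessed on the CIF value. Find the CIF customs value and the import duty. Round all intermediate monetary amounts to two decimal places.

Let C be the CIF value. C = FCA price + pre-shipment costs + freight + 0.3% × C
C − 0.3% × C = 41222.37 + 907.56 + 8005.92
0.997 × C = 50135.85
C = 50135.85 / 0.997 = 50286.71
Insurance premium = 0.3% × 50286.71 = 150.86
Import duty = 50286.71 × 10% = 5028.67

CIF value: EUR 50286.71; import duty: EUR 5028.67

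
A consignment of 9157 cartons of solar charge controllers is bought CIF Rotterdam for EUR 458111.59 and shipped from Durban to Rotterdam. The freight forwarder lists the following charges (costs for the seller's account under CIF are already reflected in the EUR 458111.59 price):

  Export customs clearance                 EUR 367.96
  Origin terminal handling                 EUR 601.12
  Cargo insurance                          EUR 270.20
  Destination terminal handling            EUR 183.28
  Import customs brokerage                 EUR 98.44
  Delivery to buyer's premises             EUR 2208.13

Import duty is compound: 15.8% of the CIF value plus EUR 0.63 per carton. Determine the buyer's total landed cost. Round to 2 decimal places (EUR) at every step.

CIF: the seller pays costs through ocean freight and marine insurance to the destination port.
Already in the invoice (seller's account under CIF): export clearance, origin terminal, insurance — exclude.
The CIF price already equals the CIF value: 458111.59
Ad valorem component: 458111.59 × 15.8% = 72381.63
Specific component: 9157 × 0.63 = 5768.91
Import duty = 72381.63 + 5768.91 = 78150.54
Buyer bears: destination terminal 183.28 + brokerage 98.44 + delivery 2208.13 + duty 78150.54 = 80640.39
Landed cost = invoice 458111.59 + 80640.39 = 538751.98

Total landed cost: EUR 538751.98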